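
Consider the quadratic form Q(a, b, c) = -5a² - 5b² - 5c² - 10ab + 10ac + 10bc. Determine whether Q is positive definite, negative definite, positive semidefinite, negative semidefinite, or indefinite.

negative semidefinite

Write A = [[-5, -5, 5], [-5, -5, 5], [5, 5, -5]].
Congruent diagonalization of A (simultaneous row and column reduction) yields pivots -5, 0, 0.
That gives 1 negative, 2 zero pivots.
Hence Q is negative semidefinite.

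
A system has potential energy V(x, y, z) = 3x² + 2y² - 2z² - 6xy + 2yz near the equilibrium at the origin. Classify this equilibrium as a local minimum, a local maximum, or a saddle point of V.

saddle point

The Hessian at the origin is H = [[6, -6, 0], [-6, 4, 2], [0, 2, -4]].
Congruent diagonalization of H (simultaneous row and column reduction) yields pivots 6, -2, -2.
That gives 1 positive, 2 negative pivots.
H is indefinite, so the origin is a saddle point.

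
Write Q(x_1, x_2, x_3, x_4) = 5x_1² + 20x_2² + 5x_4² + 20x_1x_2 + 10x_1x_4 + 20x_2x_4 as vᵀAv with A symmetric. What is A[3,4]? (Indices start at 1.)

0

The coefficient of x_3·x_4 in Q is 0. For a symmetric A this equals A[3,4] + A[4,3] = 2·A[3,4].
So A[3,4] = 0/2 = 0.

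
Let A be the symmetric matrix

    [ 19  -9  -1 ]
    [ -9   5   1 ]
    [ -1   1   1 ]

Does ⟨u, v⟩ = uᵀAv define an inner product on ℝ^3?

yes

Row-reducing A symmetrically gives the diagonal entries 19, 14/19, 4/7.
Counting signs: 3 positive.
Hence Q is positive definite.
⟨·,·⟩ is an inner product exactly when A is positive definite.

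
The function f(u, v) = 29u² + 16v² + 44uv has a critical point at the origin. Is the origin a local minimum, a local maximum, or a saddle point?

saddle point

The Hessian at the origin is H = [[58, 44], [44, 32]].
det H = 58·32 − (44)² = -80 < 0, so H is indefinite.
Therefore the origin is a saddle point.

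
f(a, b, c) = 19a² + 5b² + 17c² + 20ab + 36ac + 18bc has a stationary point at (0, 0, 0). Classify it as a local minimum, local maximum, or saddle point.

The Hessian at the origin is H = [[38, 20, 36], [20, 10, 18], [36, 18, 34]].
Applying the same elementary operations to the rows and columns of H produces a congruent diagonal matrix with entries 38, -10/19, 8/5.
That gives 2 positive, 1 negative pivots.
H is indefinite, so the origin is a saddle point.

saddle point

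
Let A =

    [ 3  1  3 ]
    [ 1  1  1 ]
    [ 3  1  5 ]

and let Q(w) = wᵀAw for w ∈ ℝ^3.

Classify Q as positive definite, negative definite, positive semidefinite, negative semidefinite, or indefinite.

Leading principal minors: Δ_1 = 3, Δ_2 = 2, Δ_3 = 4.
All leading principal minors are positive, so by Sylvester's criterion Q is positive definite.

positive definite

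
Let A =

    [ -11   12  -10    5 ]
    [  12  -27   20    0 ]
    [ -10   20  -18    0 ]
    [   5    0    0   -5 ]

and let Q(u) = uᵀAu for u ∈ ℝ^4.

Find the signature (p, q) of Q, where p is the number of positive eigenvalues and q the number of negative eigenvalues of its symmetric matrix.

(0, 4)

Row-reducing A symmetrically gives the diagonal entries -11, -153/11, -454/153, -60/227.
That gives 4 negative pivots.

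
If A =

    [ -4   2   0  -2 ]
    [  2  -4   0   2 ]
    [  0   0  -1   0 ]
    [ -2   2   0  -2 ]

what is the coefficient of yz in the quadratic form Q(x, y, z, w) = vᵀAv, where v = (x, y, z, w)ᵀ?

0

The coefficient of yz is A[2,3] + A[3,2] = 2·0 = 0.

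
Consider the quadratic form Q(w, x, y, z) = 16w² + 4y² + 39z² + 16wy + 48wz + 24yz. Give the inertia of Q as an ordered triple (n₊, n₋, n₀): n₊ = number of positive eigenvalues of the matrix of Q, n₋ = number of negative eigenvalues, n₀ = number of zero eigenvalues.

(2, 0, 2)

The associated matrix is A = [[16, 0, 8, 24], [0, 0, 0, 0], [8, 0, 4, 12], [24, 0, 12, 39]].
Row-reducing A symmetrically gives the diagonal entries 16, 0, 0, 3.
Counting signs: 2 positive, 2 zero.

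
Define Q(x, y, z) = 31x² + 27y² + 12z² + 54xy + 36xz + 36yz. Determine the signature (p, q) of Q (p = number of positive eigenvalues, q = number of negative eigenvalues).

The symmetric matrix is A = [[31, 27, 18], [27, 27, 18], [18, 18, 12]].
Row-reducing A symmetrically gives the diagonal entries 31, 108/31, 0.
Counting signs: 2 positive, 1 zero.

(2, 0)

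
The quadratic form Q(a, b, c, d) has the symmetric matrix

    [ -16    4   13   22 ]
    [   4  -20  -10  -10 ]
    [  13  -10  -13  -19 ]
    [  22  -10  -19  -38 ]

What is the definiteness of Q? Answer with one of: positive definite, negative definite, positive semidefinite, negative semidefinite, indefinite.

negative definite

Leading principal minors: Δ_1 = -16, Δ_2 = 304, Δ_3 = -12, Δ_4 = 12.
The signs alternate starting with Δ_1 < 0, so by Sylvester's criterion Q is negative definite.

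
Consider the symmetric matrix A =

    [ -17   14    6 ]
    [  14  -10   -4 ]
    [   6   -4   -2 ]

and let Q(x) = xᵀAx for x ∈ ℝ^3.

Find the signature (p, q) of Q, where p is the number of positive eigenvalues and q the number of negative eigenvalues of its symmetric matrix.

(1, 2)

An LDLᵀ factorisation of A has diagonal entries -17, 26/17, -6/13.
That gives 1 positive, 2 negative pivots.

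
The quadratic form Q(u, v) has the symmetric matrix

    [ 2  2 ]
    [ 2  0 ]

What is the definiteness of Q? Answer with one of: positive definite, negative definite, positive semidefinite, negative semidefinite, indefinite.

Symmetric row and column elimination reduces A to a congruent diagonal form with pivots 2, -2.
Counting signs: 1 positive, 1 negative.
Hence Q is indefinite.

indefinite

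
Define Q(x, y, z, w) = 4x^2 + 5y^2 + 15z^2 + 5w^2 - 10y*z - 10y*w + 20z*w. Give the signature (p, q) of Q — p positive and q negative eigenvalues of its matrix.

(3, 1)

Write A = [[4, 0, 0, 0], [0, 5, -5, -5], [0, -5, 15, 10], [0, -5, 10, 5]].
Congruent diagonalization of A (simultaneous row and column reduction) yields pivots 4, 5, 10, -5/2.
That gives 3 positive, 1 negative pivots.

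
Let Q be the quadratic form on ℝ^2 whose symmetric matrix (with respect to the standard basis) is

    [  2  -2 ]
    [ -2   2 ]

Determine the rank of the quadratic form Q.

1

Row-reducing A symmetrically gives the diagonal entries 2, 0.
That gives 1 positive, 1 zero pivots.
The rank is the number of nonzero pivots: 1.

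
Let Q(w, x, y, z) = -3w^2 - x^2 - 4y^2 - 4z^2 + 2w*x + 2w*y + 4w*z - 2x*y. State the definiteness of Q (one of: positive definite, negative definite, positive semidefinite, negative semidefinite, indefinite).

negative definite

The associated matrix is A = [[-3, 1, 1, 2], [1, -1, -1, 0], [1, -1, -4, 0], [2, 0, 0, -4]].
Congruent diagonalization of A (simultaneous row and column reduction) yields pivots -3, -2/3, -3, -2.
Counting signs: 4 negative.
Hence Q is negative definite.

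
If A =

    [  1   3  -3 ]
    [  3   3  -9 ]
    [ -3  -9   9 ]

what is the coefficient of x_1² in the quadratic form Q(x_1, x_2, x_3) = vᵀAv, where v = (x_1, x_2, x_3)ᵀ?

1

The coefficient of x_1² is the diagonal entry A[1,1] = 1.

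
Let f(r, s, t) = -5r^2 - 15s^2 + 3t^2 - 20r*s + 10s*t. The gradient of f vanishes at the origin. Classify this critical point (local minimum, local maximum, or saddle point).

saddle point

The Hessian at the origin is H = [[-10, -20, 0], [-20, -30, 10], [0, 10, 6]].
Row-reducing H symmetrically gives the diagonal entries -10, 10, -4.
So there are 1 positive, 2 negative pivots.
H is indefinite, so the origin is a saddle point.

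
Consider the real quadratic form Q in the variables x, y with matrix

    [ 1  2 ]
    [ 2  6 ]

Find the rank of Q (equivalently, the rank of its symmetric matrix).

2

An LDLᵀ factorisation of A has diagonal entries 1, 2.
Counting signs: 2 positive.
The rank is the number of nonzero pivots: 2.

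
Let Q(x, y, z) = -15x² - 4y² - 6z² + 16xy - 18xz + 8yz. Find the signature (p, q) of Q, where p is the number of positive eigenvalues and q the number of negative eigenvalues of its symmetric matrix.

(1, 2)

Write A = [[-15, 8, -9], [8, -4, 4], [-9, 4, -6]].
An LDLᵀ factorisation of A has diagonal entries -15, 4/15, -3.
Counting signs: 1 positive, 2 negative.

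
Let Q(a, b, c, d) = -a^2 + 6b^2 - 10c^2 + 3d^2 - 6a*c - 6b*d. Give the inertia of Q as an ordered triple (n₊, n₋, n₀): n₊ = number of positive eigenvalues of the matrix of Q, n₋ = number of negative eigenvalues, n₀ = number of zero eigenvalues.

(2, 2, 0)

Write A = [[-1, 0, -3, 0], [0, 6, 0, -3], [-3, 0, -10, 0], [0, -3, 0, 3]].
Applying the same elementary operations to the rows and columns of A produces a congruent diagonal matrix with entries -1, 6, -1, 3/2.
That gives 2 positive, 2 negative pivots.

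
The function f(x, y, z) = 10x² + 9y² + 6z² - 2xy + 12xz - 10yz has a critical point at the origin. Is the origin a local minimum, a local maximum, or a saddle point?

The Hessian at the origin is H = [[20, -2, 12], [-2, 18, -10], [12, -10, 12]].
Row-reducing H symmetrically gives the diagonal entries 20, 89/5, 40/89.
Counting signs: 3 positive.
H is positive definite, so the origin is a strict local minimum.

local minimum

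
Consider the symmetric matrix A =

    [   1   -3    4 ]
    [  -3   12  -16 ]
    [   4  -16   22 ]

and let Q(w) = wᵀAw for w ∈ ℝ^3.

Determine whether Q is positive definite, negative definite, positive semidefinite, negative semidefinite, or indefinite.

positive definite

Leading principal minors: Δ_1 = 1, Δ_2 = 3, Δ_3 = 2.
All leading principal minors are positive, so by Sylvester's criterion Q is positive definite.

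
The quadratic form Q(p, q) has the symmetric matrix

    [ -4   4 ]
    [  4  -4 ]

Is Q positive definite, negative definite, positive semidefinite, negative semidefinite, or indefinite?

negative semidefinite

Row-reducing A symmetrically gives the diagonal entries -4, 0.
Counting signs: 1 negative, 1 zero.
Hence Q is negative semidefinite.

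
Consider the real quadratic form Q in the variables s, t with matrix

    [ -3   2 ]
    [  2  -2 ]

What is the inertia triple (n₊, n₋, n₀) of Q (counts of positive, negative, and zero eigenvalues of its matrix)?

Symmetric row and column elimination reduces A to a congruent diagonal form with pivots -3, -2/3.
That gives 2 negative pivots.

(0, 2, 0)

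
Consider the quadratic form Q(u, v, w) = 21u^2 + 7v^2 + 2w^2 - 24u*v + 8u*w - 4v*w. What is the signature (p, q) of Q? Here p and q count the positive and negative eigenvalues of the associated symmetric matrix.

The symmetric matrix is A = [[21, -12, 4], [-12, 7, -2], [4, -2, 2]].
Symmetric row and column elimination reduces A to a congruent diagonal form with pivots 21, 1/7, 2/3.
Counting signs: 3 positive.

(3, 0)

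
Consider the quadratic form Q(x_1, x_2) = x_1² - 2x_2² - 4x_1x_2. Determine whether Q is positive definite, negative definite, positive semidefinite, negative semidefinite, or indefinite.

The symmetric matrix of Q is [[1, -2], [-2, -2]].
For the 2×2 matrix [[1, -2], [-2, -2]]: det = 1·-2 − (-2)² = -6, trace = -1.
det < 0 so the eigenvalues have opposite signs; the form is indefinite.

indefinite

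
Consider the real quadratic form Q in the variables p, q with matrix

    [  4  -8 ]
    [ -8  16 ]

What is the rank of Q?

1

Symmetric row and column elimination reduces A to a congruent diagonal form with pivots 4, 0.
That gives 1 positive, 1 zero pivots.
The rank is the number of nonzero pivots: 1.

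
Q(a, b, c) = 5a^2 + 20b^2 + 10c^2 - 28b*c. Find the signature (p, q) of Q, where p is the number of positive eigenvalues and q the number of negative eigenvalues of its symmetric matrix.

(3, 0)

The symmetric matrix is A = [[5, 0, 0], [0, 20, -14], [0, -14, 10]].
Congruent diagonalization of A (simultaneous row and column reduction) yields pivots 5, 20, 1/5.
That gives 3 positive pivots.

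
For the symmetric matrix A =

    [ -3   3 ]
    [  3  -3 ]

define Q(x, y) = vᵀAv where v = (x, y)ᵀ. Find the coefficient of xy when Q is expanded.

6

The coefficient of xy is A[1,2] + A[2,1] = 2·3 = 6.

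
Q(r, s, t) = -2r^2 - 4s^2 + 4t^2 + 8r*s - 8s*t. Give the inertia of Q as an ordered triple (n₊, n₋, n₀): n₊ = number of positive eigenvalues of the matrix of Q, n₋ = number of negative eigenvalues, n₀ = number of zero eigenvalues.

(1, 1, 1)

Write A = [[-2, 4, 0], [4, -4, -4], [0, -4, 4]].
Applying the same elementary operations to the rows and columns of A produces a congruent diagonal matrix with entries -2, 4, 0.
That gives 1 positive, 1 negative, 1 zero pivots.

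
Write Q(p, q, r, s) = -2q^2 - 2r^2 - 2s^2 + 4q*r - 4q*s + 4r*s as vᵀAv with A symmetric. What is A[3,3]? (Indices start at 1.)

-2

The coefficient of r^2 in Q is -2, and that is exactly A[3,3].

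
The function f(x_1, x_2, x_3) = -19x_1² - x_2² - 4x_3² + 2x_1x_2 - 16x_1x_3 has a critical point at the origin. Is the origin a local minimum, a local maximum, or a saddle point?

local maximum

The Hessian at the origin is H = [[-38, 2, -16], [2, -2, 0], [-16, 0, -8]].
Symmetric row and column elimination reduces H to a congruent diagonal form with pivots -38, -36/19, -8/9.
That gives 3 negative pivots.
H is negative definite, so the origin is a strict local maximum.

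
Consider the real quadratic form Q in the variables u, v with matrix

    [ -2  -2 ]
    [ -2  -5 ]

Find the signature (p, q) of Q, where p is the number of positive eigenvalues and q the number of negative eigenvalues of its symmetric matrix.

(0, 2)

Symmetric row and column elimination reduces A to a congruent diagonal form with pivots -2, -3.
That gives 2 negative pivots.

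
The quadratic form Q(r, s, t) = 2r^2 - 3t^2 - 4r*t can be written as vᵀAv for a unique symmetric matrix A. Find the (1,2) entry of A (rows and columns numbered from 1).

0

The coefficient of r·s in Q is 0. For a symmetric A this equals A[1,2] + A[2,1] = 2·A[1,2].
So A[1,2] = 0/2 = 0.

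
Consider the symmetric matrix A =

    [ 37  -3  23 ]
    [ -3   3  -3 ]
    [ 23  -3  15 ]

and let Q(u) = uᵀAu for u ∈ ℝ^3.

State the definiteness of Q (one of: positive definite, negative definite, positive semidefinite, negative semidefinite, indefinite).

An LDLᵀ factorisation of A has diagonal entries 37, 102/37, 4/17.
Counting signs: 3 positive.
Hence Q is positive definite.

positive definite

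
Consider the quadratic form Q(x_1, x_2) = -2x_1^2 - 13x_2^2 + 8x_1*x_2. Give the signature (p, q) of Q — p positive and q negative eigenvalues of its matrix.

(0, 2)

The symmetric matrix is A = [[-2, 4], [4, -13]].
Symmetric row and column elimination reduces A to a congruent diagonal form with pivots -2, -5.
So there are 2 negative pivots.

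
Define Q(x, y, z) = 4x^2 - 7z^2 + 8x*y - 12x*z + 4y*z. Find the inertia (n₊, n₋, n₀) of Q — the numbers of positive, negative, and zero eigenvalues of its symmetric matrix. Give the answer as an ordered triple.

The symmetric matrix is A = [[4, 4, -6], [4, 0, 2], [-6, 2, -7]].
Symmetric row and column elimination reduces A to a congruent diagonal form with pivots 4, -4, 0.
Counting signs: 1 positive, 1 negative, 1 zero.

(1, 1, 1)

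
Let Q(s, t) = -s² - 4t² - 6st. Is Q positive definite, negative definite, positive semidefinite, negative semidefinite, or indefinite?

The symmetric matrix of Q is [[-1, -3], [-3, -4]].
For the 2×2 matrix [[-1, -3], [-3, -4]]: det = -1·-4 − (-3)² = -5, trace = -5.
det < 0 so the eigenvalues have opposite signs; the form is indefinite.

indefinite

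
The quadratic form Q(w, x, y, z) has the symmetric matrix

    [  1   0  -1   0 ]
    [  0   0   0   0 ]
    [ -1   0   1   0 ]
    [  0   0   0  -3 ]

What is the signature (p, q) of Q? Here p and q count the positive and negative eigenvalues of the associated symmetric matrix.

(1, 1)

Congruent diagonalization of A (simultaneous row and column reduction) yields pivots 1, 0, 0, -3.
So there are 1 positive, 1 negative, 2 zero pivots.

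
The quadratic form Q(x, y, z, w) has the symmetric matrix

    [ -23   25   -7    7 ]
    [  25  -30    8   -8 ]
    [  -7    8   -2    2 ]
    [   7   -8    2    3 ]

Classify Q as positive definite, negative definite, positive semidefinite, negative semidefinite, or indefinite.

indefinite

Row-reducing A symmetrically gives the diagonal entries -23, -65/23, 12/65, 5.
Counting signs: 2 positive, 2 negative.
Hence Q is indefinite.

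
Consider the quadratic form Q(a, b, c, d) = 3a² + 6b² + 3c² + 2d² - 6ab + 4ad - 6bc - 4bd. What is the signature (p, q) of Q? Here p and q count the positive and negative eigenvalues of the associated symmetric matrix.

(3, 0)

The symmetric matrix is A = [[3, -3, 0, 2], [-3, 6, -3, -2], [0, -3, 3, 0], [2, -2, 0, 2]].
Congruent diagonalization of A (simultaneous row and column reduction) yields pivots 3, 3, 0, 2/3.
That gives 3 positive, 1 zero pivots.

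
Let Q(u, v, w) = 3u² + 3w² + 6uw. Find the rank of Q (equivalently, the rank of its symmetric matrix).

1

The symmetric matrix is A = [[3, 0, 3], [0, 0, 0], [3, 0, 3]].
Applying the same elementary operations to the rows and columns of A produces a congruent diagonal matrix with entries 3, 0, 0.
That gives 1 positive, 2 zero pivots.
The rank is the number of nonzero pivots: 1.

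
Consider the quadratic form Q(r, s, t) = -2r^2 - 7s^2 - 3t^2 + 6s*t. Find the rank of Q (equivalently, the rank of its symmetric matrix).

Write A = [[-2, 0, 0], [0, -7, 3], [0, 3, -3]].
Congruent diagonalization of A (simultaneous row and column reduction) yields pivots -2, -7, -12/7.
So there are 3 negative pivots.
The rank is the number of nonzero pivots: 3.

3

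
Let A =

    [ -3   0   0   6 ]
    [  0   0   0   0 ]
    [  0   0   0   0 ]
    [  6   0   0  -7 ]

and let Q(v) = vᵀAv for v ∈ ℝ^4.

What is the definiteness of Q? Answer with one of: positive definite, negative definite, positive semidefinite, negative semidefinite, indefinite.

indefinite

Congruent diagonalization of A (simultaneous row and column reduction) yields pivots -3, 0, 0, 5.
Counting signs: 1 positive, 1 negative, 2 zero.
Hence Q is indefinite.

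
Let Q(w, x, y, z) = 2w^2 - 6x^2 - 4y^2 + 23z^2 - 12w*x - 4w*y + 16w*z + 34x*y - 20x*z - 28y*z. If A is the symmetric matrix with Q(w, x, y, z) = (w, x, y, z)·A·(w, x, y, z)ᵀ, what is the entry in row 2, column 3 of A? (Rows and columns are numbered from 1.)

The coefficient of x·y in Q is 34. For a symmetric A this equals A[2,3] + A[3,2] = 2·A[2,3].
So A[2,3] = 34/2 = 17.

17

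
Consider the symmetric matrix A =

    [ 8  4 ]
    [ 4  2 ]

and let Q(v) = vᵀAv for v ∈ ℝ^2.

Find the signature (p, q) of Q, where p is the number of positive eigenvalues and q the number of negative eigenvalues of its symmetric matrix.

(1, 0)

Congruent diagonalization of A (simultaneous row and column reduction) yields pivots 8, 0.
That gives 1 positive, 1 zero pivots.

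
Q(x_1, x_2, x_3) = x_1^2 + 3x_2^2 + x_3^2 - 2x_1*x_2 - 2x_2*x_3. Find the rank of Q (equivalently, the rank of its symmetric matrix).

3

Write A = [[1, -1, 0], [-1, 3, -1], [0, -1, 1]].
An LDLᵀ factorisation of A has diagonal entries 1, 2, 1/2.
Counting signs: 3 positive.
The rank is the number of nonzero pivots: 3.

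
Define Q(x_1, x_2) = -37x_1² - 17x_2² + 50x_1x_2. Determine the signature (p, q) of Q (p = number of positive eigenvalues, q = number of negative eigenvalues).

(0, 2)

The symmetric matrix is A = [[-37, 25], [25, -17]].
Symmetric row and column elimination reduces A to a congruent diagonal form with pivots -37, -4/37.
That gives 2 negative pivots.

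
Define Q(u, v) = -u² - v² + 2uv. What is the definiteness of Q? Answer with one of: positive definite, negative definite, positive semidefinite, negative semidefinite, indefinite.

negative semidefinite

The symmetric matrix of Q is [[-1, 1], [1, -1]].
For the 2×2 matrix [[-1, 1], [1, -1]]: det = -1·-1 − (1)² = 0, trace = -2.
det = 0 so one eigenvalue is zero; the form is semidefinite with the sign of the trace.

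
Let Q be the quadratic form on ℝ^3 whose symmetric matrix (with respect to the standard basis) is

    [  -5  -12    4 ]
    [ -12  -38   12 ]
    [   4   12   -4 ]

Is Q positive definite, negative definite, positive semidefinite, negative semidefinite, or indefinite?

Leading principal minors: Δ_1 = -5, Δ_2 = 46, Δ_3 = -8.
The signs alternate starting with Δ_1 < 0, so by Sylvester's criterion Q is negative definite.

negative definite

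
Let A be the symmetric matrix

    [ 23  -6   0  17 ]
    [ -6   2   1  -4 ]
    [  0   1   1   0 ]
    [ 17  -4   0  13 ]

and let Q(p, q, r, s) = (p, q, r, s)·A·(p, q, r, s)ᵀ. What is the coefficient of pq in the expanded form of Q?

-12

The coefficient of pq is A[1,2] + A[2,1] = 2·(-6) = -12.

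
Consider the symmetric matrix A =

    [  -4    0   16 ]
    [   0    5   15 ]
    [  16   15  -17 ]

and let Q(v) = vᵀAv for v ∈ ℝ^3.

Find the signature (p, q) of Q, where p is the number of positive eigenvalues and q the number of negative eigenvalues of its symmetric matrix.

(2, 1)

Symmetric row and column elimination reduces A to a congruent diagonal form with pivots -4, 5, 2.
That gives 2 positive, 1 negative pivots.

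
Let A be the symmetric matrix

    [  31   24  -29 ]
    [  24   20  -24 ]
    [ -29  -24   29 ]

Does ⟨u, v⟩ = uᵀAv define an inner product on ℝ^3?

Leading principal minors: Δ_1 = 31, Δ_2 = 44, Δ_3 = 8.
All leading principal minors are positive, so by Sylvester's criterion Q is positive definite.
⟨·,·⟩ is an inner product exactly when A is positive definite.

yes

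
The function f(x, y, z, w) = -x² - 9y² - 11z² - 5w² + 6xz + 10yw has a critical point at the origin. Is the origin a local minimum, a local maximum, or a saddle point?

The Hessian at the origin is H = [[-2, 0, 6, 0], [0, -18, 0, 10], [6, 0, -22, 0], [0, 10, 0, -10]].
An LDLᵀ factorisation of H has diagonal entries -2, -18, -4, -40/9.
Counting signs: 4 negative.
H is negative definite, so the origin is a strict local maximum.

local maximum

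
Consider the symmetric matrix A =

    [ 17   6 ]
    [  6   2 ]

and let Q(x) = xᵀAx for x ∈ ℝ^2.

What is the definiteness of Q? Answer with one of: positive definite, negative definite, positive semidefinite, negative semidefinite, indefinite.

indefinite

Congruent diagonalization of A (simultaneous row and column reduction) yields pivots 17, -2/17.
That gives 1 positive, 1 negative pivots.
Hence Q is indefinite.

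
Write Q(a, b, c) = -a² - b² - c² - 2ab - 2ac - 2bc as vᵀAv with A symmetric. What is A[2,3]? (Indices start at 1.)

The coefficient of b·c in Q is -2. For a symmetric A this equals A[2,3] + A[3,2] = 2·A[2,3].
So A[2,3] = -2/2 = -1.

-1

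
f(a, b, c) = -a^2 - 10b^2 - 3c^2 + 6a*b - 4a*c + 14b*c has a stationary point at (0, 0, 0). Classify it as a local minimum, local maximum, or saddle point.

The Hessian at the origin is H = [[-2, 6, -4], [6, -20, 14], [-4, 14, -6]].
Symmetric row and column elimination reduces H to a congruent diagonal form with pivots -2, -2, 4.
So there are 1 positive, 2 negative pivots.
H is indefinite, so the origin is a saddle point.

saddle point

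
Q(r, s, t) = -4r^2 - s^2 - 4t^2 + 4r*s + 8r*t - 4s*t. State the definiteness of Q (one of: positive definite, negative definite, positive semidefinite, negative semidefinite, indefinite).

Write A = [[-4, 2, 4], [2, -1, -2], [4, -2, -4]].
Row-reducing A symmetrically gives the diagonal entries -4, 0, 0.
That gives 1 negative, 2 zero pivots.
Hence Q is negative semidefinite.

negative semidefinite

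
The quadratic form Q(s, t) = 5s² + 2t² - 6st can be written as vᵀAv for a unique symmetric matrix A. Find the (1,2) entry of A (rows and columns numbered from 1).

-3

The coefficient of s·t in Q is -6. For a symmetric A this equals A[1,2] + A[2,1] = 2·A[1,2].
So A[1,2] = -6/2 = -3.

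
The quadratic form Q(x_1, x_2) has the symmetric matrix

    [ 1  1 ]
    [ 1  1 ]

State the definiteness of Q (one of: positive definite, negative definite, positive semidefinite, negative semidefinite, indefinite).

Applying the same elementary operations to the rows and columns of A produces a congruent diagonal matrix with entries 1, 0.
That gives 1 positive, 1 zero pivots.
Hence Q is positive semidefinite.

positive semidefinite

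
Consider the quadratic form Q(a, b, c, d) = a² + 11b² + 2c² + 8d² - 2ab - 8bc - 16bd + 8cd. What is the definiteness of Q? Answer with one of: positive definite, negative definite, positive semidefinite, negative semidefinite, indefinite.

The associated matrix is A = [[1, -1, 0, 0], [-1, 11, -4, -8], [0, -4, 2, 4], [0, -8, 4, 8]].
Symmetric row and column elimination reduces A to a congruent diagonal form with pivots 1, 10, 2/5, 0.
Counting signs: 3 positive, 1 zero.
Hence Q is positive semidefinite.

positive semidefinite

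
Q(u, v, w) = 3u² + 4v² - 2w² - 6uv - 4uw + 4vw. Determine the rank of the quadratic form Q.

3

Write A = [[3, -3, -2], [-3, 4, 2], [-2, 2, -2]].
Symmetric row and column elimination reduces A to a congruent diagonal form with pivots 3, 1, -10/3.
So there are 2 positive, 1 negative pivots.
The rank is the number of nonzero pivots: 3.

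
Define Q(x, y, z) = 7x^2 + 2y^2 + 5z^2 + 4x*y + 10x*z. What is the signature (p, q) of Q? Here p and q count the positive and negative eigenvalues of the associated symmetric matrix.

The associated matrix is A = [[7, 2, 5], [2, 2, 0], [5, 0, 5]].
Applying the same elementary operations to the rows and columns of A produces a congruent diagonal matrix with entries 7, 10/7, 0.
That gives 2 positive, 1 zero pivots.

(2, 0)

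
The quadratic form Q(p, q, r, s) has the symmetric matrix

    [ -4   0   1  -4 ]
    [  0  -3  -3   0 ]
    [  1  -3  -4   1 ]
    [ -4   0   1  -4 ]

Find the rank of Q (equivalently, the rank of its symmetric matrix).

3

Symmetric row and column elimination reduces A to a congruent diagonal form with pivots -4, -3, -3/4, 0.
That gives 3 negative, 1 zero pivots.
The rank is the number of nonzero pivots: 3.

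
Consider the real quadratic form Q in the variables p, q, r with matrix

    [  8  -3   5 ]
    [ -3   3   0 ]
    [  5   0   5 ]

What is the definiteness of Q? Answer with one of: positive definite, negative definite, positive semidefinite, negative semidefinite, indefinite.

Symmetric row and column elimination reduces A to a congruent diagonal form with pivots 8, 15/8, 0.
So there are 2 positive, 1 zero pivots.
Hence Q is positive semidefinite.

positive semidefinite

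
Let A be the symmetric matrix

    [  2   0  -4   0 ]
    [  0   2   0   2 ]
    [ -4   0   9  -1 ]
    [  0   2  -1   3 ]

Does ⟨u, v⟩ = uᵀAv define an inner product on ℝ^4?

no

Row-reducing A symmetrically gives the diagonal entries 2, 2, 1, 0.
So there are 3 positive, 1 zero pivots.
Hence Q is positive semidefinite.
⟨·,·⟩ is an inner product exactly when A is positive definite.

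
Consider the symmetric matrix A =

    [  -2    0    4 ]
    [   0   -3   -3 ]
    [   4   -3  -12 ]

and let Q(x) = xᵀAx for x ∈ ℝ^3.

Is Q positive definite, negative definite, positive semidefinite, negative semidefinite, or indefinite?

negative definite

Congruent diagonalization of A (simultaneous row and column reduction) yields pivots -2, -3, -1.
So there are 3 negative pivots.
Hence Q is negative definite.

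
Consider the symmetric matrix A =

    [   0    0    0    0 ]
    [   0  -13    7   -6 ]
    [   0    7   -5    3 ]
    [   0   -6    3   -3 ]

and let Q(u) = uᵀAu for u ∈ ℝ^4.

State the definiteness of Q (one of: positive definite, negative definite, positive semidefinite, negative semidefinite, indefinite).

Symmetric row and column elimination reduces A to a congruent diagonal form with pivots 0, -13, -16/13, -3/16.
So there are 3 negative, 1 zero pivots.
Hence Q is negative semidefinite.

negative semidefinite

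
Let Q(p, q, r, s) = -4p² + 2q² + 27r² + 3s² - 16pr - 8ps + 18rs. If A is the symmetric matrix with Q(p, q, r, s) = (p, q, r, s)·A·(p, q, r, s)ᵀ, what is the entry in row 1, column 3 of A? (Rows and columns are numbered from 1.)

-8

The coefficient of p·r in Q is -16. For a symmetric A this equals A[1,3] + A[3,1] = 2·A[1,3].
So A[1,3] = -16/2 = -8.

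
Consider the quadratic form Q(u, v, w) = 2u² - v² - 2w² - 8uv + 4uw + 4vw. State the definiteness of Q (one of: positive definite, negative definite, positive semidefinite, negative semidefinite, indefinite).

The associated matrix is A = [[2, -4, 2], [-4, -1, 2], [2, 2, -2]].
Symmetric row and column elimination reduces A to a congruent diagonal form with pivots 2, -9, 0.
So there are 1 positive, 1 negative, 1 zero pivots.
Hence Q is indefinite.

indefinite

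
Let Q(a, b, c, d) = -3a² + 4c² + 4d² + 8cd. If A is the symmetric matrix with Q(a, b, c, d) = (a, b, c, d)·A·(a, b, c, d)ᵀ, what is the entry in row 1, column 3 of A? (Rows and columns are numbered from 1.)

The coefficient of a·c in Q is 0. For a symmetric A this equals A[1,3] + A[3,1] = 2·A[1,3].
So A[1,3] = 0/2 = 0.

0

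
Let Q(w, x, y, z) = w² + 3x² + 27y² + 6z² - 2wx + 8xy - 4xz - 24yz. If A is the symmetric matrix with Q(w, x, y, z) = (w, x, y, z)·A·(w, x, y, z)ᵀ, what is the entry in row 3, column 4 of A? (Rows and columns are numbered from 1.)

-12

The coefficient of y·z in Q is -24. For a symmetric A this equals A[3,4] + A[4,3] = 2·A[3,4].
So A[3,4] = -24/2 = -12.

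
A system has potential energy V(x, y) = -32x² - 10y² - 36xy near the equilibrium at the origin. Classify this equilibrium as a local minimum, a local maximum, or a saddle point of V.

saddle point

The Hessian at the origin is H = [[-64, -36], [-36, -20]].
det H = -64·-20 − (-36)² = -16 < 0, so H is indefinite.
Therefore the origin is a saddle point.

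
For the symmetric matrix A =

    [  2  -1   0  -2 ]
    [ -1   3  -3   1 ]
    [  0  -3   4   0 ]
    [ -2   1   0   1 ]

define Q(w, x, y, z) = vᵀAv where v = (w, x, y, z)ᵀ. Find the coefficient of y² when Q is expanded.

The coefficient of y² is the diagonal entry A[3,3] = 4.

4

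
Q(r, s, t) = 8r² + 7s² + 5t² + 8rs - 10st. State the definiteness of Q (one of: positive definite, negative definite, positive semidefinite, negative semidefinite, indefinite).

positive semidefinite

The symmetric matrix is A = [[8, 4, 0], [4, 7, -5], [0, -5, 5]].
Applying the same elementary operations to the rows and columns of A produces a congruent diagonal matrix with entries 8, 5, 0.
That gives 2 positive, 1 zero pivots.
Hence Q is positive semidefinite.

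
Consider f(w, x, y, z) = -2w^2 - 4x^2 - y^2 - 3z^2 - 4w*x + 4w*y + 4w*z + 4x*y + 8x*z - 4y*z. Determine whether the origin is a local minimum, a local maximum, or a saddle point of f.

saddle point

The Hessian at the origin is H = [[-4, -4, 4, 4], [-4, -8, 4, 8], [4, 4, -2, -4], [4, 8, -4, -6]].
An LDLᵀ factorisation of H has diagonal entries -4, -4, 2, 2.
That gives 2 positive, 2 negative pivots.
H is indefinite, so the origin is a saddle point.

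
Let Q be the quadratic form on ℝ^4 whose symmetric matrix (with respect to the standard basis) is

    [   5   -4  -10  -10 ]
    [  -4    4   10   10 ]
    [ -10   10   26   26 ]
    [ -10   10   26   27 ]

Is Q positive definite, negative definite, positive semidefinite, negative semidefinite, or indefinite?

positive definite

Applying the same elementary operations to the rows and columns of A produces a congruent diagonal matrix with entries 5, 4/5, 1, 1.
Counting signs: 4 positive.
Hence Q is positive definite.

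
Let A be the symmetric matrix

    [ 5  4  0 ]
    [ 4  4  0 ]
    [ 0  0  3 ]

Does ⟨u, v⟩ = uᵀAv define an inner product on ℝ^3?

yes

Congruent diagonalization of A (simultaneous row and column reduction) yields pivots 5, 4/5, 3.
That gives 3 positive pivots.
Hence Q is positive definite.
⟨·,·⟩ is an inner product exactly when A is positive definite.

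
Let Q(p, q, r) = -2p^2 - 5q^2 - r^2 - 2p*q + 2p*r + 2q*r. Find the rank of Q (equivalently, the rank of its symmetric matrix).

Write A = [[-2, -1, 1], [-1, -5, 1], [1, 1, -1]].
Congruent diagonalization of A (simultaneous row and column reduction) yields pivots -2, -9/2, -4/9.
So there are 3 negative pivots.
The rank is the number of nonzero pivots: 3.

3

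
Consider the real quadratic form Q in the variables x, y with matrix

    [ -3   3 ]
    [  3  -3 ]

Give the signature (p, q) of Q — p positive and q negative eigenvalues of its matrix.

(0, 1)

Symmetric row and column elimination reduces A to a congruent diagonal form with pivots -3, 0.
That gives 1 negative, 1 zero pivots.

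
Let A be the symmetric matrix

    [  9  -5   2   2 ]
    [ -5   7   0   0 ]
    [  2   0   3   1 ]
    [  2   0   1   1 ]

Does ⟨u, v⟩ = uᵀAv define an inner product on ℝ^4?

yes

Leading principal minors: Δ_1 = 9, Δ_2 = 38, Δ_3 = 86, Δ_4 = 20.
All leading principal minors are positive, so by Sylvester's criterion Q is positive definite.
⟨·,·⟩ is an inner product exactly when A is positive definite.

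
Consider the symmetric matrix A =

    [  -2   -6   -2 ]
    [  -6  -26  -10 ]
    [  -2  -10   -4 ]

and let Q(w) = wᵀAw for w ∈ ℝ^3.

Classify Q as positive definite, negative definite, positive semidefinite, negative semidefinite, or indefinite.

negative semidefinite

Row-reducing A symmetrically gives the diagonal entries -2, -8, 0.
Counting signs: 2 negative, 1 zero.
Hence Q is negative semidefinite.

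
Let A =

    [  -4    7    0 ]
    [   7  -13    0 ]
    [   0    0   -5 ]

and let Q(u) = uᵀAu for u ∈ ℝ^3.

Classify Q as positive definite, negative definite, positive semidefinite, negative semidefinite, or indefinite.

Leading principal minors: Δ_1 = -4, Δ_2 = 3, Δ_3 = -15.
The signs alternate starting with Δ_1 < 0, so by Sylvester's criterion Q is negative definite.

negative definite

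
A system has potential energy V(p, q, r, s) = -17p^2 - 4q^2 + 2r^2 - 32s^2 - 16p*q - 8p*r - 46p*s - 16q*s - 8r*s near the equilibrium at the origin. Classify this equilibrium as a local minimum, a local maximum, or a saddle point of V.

The Hessian at the origin is H = [[-34, -16, -8, -46], [-16, -8, 0, -16], [-8, 0, 4, -8], [-46, -16, -8, -64]].
An LDLᵀ factorisation of H has diagonal entries -34, -8/17, 36, 2.
Counting signs: 2 positive, 2 negative.
H is indefinite, so the origin is a saddle point.

saddle point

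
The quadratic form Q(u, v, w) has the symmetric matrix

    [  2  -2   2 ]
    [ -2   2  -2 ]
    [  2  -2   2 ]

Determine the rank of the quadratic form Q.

1

Applying the same elementary operations to the rows and columns of A produces a congruent diagonal matrix with entries 2, 0, 0.
So there are 1 positive, 2 zero pivots.
The rank is the number of nonzero pivots: 1.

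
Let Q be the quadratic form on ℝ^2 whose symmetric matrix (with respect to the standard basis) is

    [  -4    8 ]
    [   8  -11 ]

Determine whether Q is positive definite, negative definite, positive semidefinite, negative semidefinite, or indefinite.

For the 2×2 matrix [[-4, 8], [8, -11]]: det = -4·-11 − (8)² = -20, trace = -15.
det < 0 so the eigenvalues have opposite signs; the form is indefinite.

indefinite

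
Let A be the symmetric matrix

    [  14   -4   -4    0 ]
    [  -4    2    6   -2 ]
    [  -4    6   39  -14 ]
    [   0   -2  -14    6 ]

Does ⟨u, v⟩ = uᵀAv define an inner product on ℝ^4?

yes

Symmetric row and column elimination reduces A to a congruent diagonal form with pivots 14, 6/7, 31/3, 20/31.
Counting signs: 4 positive.
Hence Q is positive definite.
⟨·,·⟩ is an inner product exactly when A is positive definite.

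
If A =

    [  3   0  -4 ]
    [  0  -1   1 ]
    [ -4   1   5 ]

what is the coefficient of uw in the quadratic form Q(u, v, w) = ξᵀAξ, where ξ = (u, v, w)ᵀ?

The coefficient of uw is A[1,3] + A[3,1] = 2·(-4) = -8.

-8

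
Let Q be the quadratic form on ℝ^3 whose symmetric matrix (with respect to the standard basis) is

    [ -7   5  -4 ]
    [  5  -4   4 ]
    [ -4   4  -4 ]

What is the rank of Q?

3

Congruent diagonalization of A (simultaneous row and column reduction) yields pivots -7, -3/7, 4/3.
So there are 1 positive, 2 negative pivots.
The rank is the number of nonzero pivots: 3.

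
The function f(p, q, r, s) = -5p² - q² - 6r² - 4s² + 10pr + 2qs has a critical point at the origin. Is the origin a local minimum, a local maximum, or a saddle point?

local maximum

The Hessian at the origin is H = [[-10, 0, 10, 0], [0, -2, 0, 2], [10, 0, -12, 0], [0, 2, 0, -8]].
Row-reducing H symmetrically gives the diagonal entries -10, -2, -2, -6.
Counting signs: 4 negative.
H is negative definite, so the origin is a strict local maximum.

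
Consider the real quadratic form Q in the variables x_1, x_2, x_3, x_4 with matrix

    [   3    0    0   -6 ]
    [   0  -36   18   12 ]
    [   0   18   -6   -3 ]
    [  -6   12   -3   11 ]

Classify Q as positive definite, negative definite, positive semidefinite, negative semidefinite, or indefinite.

indefinite

Symmetric row and column elimination reduces A to a congruent diagonal form with pivots 3, -36, 3, 0.
So there are 2 positive, 1 negative, 1 zero pivots.
Hence Q is indefinite.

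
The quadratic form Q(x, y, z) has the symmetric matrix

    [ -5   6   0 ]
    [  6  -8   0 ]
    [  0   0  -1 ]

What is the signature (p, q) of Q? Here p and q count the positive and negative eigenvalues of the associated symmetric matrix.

Congruent diagonalization of A (simultaneous row and column reduction) yields pivots -5, -4/5, -1.
That gives 3 negative pivots.

(0, 3)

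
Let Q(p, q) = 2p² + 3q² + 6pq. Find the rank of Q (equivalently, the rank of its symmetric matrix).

The symmetric matrix is A = [[2, 3], [3, 3]].
Congruent diagonalization of A (simultaneous row and column reduction) yields pivots 2, -3/2.
That gives 1 positive, 1 negative pivots.
The rank is the number of nonzero pivots: 2.

2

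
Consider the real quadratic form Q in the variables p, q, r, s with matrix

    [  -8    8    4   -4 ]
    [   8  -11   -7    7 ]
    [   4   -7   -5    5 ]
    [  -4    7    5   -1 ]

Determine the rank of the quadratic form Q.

3

Congruent diagonalization of A (simultaneous row and column reduction) yields pivots -8, -3, 0, 4.
Counting signs: 1 positive, 2 negative, 1 zero.
The rank is the number of nonzero pivots: 3.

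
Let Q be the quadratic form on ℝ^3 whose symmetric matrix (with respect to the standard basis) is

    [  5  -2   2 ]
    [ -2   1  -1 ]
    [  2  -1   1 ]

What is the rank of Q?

2

Symmetric row and column elimination reduces A to a congruent diagonal form with pivots 5, 1/5, 0.
So there are 2 positive, 1 zero pivots.
The rank is the number of nonzero pivots: 2.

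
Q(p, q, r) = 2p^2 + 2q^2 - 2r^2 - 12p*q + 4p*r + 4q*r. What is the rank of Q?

The associated matrix is A = [[2, -6, 2], [-6, 2, 2], [2, 2, -2]].
Applying the same elementary operations to the rows and columns of A produces a congruent diagonal matrix with entries 2, -16, 0.
Counting signs: 1 positive, 1 negative, 1 zero.
The rank is the number of nonzero pivots: 2.

2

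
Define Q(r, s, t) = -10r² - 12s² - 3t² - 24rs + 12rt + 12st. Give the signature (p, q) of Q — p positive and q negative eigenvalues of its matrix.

The symmetric matrix is A = [[-10, -12, 6], [-12, -12, 6], [6, 6, -3]].
Symmetric row and column elimination reduces A to a congruent diagonal form with pivots -10, 12/5, 0.
That gives 1 positive, 1 negative, 1 zero pivots.

(1, 1)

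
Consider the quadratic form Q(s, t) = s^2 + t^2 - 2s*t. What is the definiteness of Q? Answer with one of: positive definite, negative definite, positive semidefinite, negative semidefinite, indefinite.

positive semidefinite

The symmetric matrix of Q is [[1, -1], [-1, 1]].
For the 2×2 matrix [[1, -1], [-1, 1]]: det = 1·1 − (-1)² = 0, trace = 2.
det = 0 so one eigenvalue is zero; the form is semidefinite with the sign of the trace.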